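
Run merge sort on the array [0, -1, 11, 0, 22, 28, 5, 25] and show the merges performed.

Divide and conquer:
  Merge [0] + [-1] -> [-1, 0]
  Merge [11] + [0] -> [0, 11]
  Merge [-1, 0] + [0, 11] -> [-1, 0, 0, 11]
  Merge [22] + [28] -> [22, 28]
  Merge [5] + [25] -> [5, 25]
  Merge [22, 28] + [5, 25] -> [5, 22, 25, 28]
  Merge [-1, 0, 0, 11] + [5, 22, 25, 28] -> [-1, 0, 0, 5, 11, 22, 25, 28]


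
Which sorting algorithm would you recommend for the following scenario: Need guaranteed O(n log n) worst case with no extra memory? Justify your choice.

Best choice: Heapsort
Reason: Heapsort is O(n log n) worst case and sorts in-place; quicksort can degrade to O(n^2)


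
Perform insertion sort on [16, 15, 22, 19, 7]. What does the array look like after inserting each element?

First element 16 is already 'sorted'
Insert 15: shifted 1 elements -> [15, 16, 22, 19, 7]
Insert 22: shifted 0 elements -> [15, 16, 22, 19, 7]
Insert 19: shifted 1 elements -> [15, 16, 19, 22, 7]
Insert 7: shifted 4 elements -> [7, 15, 16, 19, 22]


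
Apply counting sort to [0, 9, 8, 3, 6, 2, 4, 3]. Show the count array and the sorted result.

Count array: [1, 0, 1, 2, 1, 0, 1, 0, 1, 1]
(count[i] = number of elements equal to i)
Cumulative count: [1, 1, 2, 4, 5, 5, 6, 6, 7, 8]
Sorted: [0, 2, 3, 3, 4, 6, 8, 9]


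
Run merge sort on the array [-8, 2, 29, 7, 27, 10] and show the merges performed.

Divide and conquer:
  Merge [2] + [29] -> [2, 29]
  Merge [-8] + [2, 29] -> [-8, 2, 29]
  Merge [27] + [10] -> [10, 27]
  Merge [7] + [10, 27] -> [7, 10, 27]
  Merge [-8, 2, 29] + [7, 10, 27] -> [-8, 2, 7, 10, 27, 29]


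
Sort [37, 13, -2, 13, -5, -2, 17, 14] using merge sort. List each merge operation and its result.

Divide and conquer:
  Merge [37] + [13] -> [13, 37]
  Merge [-2] + [13] -> [-2, 13]
  Merge [13, 37] + [-2, 13] -> [-2, 13, 13, 37]
  Merge [-5] + [-2] -> [-5, -2]
  Merge [17] + [14] -> [14, 17]
  Merge [-5, -2] + [14, 17] -> [-5, -2, 14, 17]
  Merge [-2, 13, 13, 37] + [-5, -2, 14, 17] -> [-5, -2, -2, 13, 13, 14, 17, 37]


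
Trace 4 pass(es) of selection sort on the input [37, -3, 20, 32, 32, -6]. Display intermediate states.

Pass 1: Select minimum -6 at index 5, swap -> [-6, -3, 20, 32, 32, 37]
Pass 2: Select minimum -3 at index 1, swap -> [-6, -3, 20, 32, 32, 37]
Pass 3: Select minimum 20 at index 2, swap -> [-6, -3, 20, 32, 32, 37]
Pass 4: Select minimum 32 at index 3, swap -> [-6, -3, 20, 32, 32, 37]


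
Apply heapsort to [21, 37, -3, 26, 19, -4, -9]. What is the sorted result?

Build heap: [37, 26, -3, 21, 19, -4, -9]
Extract 37: [26, 21, -3, -9, 19, -4, 37]
Extract 26: [21, 19, -3, -9, -4, 26, 37]
Extract 21: [19, -4, -3, -9, 21, 26, 37]
Extract 19: [-3, -4, -9, 19, 21, 26, 37]
Extract -3: [-4, -9, -3, 19, 21, 26, 37]
Extract -4: [-9, -4, -3, 19, 21, 26, 37]


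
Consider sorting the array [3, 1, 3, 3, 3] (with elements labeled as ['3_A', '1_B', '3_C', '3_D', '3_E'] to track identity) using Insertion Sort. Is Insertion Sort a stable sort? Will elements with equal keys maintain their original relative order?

Trace Insertion Sort on the labeled array (the key is the number; the letter only tracks identity):
  Insert 1_B at index 0: [1_B, 3_A, 3_C, 3_D, 3_E]
  Insert 3_C at index 2: [1_B, 3_A, 3_C, 3_D, 3_E]
  Insert 3_D at index 3: [1_B, 3_A, 3_C, 3_D, 3_E]
  Insert 3_E at index 4: [1_B, 3_A, 3_C, 3_D, 3_E]
Final order: [1_B, 3_A, 3_C, 3_D, 3_E]
Equal keys:
  value 3: originally 3_A, 3_C, 3_D, 3_E; after sorting 3_A, 3_C, 3_D, 3_E -> order preserved
All equal keys kept their original relative order. Insertion Sort is stable: elements are shifted only while they are strictly greater than the key, so a key is inserted after any equal elements already placed.
Answer: Stable


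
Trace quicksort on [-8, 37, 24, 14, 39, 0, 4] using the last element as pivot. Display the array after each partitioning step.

Partition 1: pivot=4 at index 2 -> [-8, 0, 4, 14, 39, 37, 24]
Partition 2: pivot=0 at index 1 -> [-8, 0, 4, 14, 39, 37, 24]
Partition 3: pivot=24 at index 4 -> [-8, 0, 4, 14, 24, 37, 39]
Partition 4: pivot=39 at index 6 -> [-8, 0, 4, 14, 24, 37, 39]


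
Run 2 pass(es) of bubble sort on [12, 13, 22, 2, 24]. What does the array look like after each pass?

After pass 1: [12, 13, 2, 22, 24] (1 swaps)
After pass 2: [12, 2, 13, 22, 24] (1 swaps)
Total swaps: 2


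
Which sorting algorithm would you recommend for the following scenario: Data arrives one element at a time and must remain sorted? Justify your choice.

Best choice: Insertion sort
Reason: Insertion sort naturally handles online/streaming input by inserting each new element into sorted position


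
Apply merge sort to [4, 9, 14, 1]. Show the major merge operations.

Divide and conquer:
  Merge [4] + [9] -> [4, 9]
  Merge [14] + [1] -> [1, 14]
  Merge [4, 9] + [1, 14] -> [1, 4, 9, 14]


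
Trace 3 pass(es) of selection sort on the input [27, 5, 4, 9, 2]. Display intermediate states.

Pass 1: Select minimum 2 at index 4, swap -> [2, 5, 4, 9, 27]
Pass 2: Select minimum 4 at index 2, swap -> [2, 4, 5, 9, 27]
Pass 3: Select minimum 5 at index 2, swap -> [2, 4, 5, 9, 27]


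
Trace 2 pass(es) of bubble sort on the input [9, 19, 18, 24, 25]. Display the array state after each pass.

After pass 1: [9, 18, 19, 24, 25] (1 swaps)
After pass 2: [9, 18, 19, 24, 25] (0 swaps)
Total swaps: 1


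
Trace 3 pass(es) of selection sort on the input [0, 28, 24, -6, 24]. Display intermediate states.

Pass 1: Select minimum -6 at index 3, swap -> [-6, 28, 24, 0, 24]
Pass 2: Select minimum 0 at index 3, swap -> [-6, 0, 24, 28, 24]
Pass 3: Select minimum 24 at index 2, swap -> [-6, 0, 24, 28, 24]


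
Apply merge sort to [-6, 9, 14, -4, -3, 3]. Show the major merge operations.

Divide and conquer:
  Merge [9] + [14] -> [9, 14]
  Merge [-6] + [9, 14] -> [-6, 9, 14]
  Merge [-3] + [3] -> [-3, 3]
  Merge [-4] + [-3, 3] -> [-4, -3, 3]
  Merge [-6, 9, 14] + [-4, -3, 3] -> [-6, -4, -3, 3, 9, 14]


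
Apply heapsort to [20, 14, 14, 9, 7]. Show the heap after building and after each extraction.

Build heap: [20, 14, 14, 9, 7]
Extract 20: [14, 9, 14, 7, 20]
Extract 14: [14, 9, 7, 14, 20]
Extract 14: [9, 7, 14, 14, 20]
Extract 9: [7, 9, 14, 14, 20]


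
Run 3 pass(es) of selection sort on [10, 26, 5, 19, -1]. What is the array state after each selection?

Pass 1: Select minimum -1 at index 4, swap -> [-1, 26, 5, 19, 10]
Pass 2: Select minimum 5 at index 2, swap -> [-1, 5, 26, 19, 10]
Pass 3: Select minimum 10 at index 4, swap -> [-1, 5, 10, 19, 26]


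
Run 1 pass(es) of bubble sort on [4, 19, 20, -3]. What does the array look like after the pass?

After pass 1: [4, 19, -3, 20] (1 swaps)
Total swaps: 1


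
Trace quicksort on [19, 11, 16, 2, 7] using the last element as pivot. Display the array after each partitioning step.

Partition 1: pivot=7 at index 1 -> [2, 7, 16, 19, 11]
Partition 2: pivot=11 at index 2 -> [2, 7, 11, 19, 16]
Partition 3: pivot=16 at index 3 -> [2, 7, 11, 16, 19]


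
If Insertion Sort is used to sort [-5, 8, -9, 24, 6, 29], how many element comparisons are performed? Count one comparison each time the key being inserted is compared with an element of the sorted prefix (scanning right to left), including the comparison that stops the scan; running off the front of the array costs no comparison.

Insert 8: -5 <= 8 (stop) = 1 comparison(s) -> [-5, 8, -9, 24, 6, 29]
Insert -9: 8 > -9 (shift), -5 > -9 (shift), reached front = 2 comparison(s) -> [-9, -5, 8, 24, 6, 29]
Insert 24: 8 <= 24 (stop) = 1 comparison(s) -> [-9, -5, 8, 24, 6, 29]
Insert 6: 24 > 6 (shift), 8 > 6 (shift), -5 <= 6 (stop) = 3 comparison(s) -> [-9, -5, 6, 8, 24, 29]
Insert 29: 24 <= 29 (stop) = 1 comparison(s) -> [-9, -5, 6, 8, 24, 29]
Total comparisons: 1 + 2 + 1 + 3 + 1 = 8


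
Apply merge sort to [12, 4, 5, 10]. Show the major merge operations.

Divide and conquer:
  Merge [12] + [4] -> [4, 12]
  Merge [5] + [10] -> [5, 10]
  Merge [4, 12] + [5, 10] -> [4, 5, 10, 12]


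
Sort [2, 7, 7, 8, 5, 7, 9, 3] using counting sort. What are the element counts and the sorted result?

Count array: [0, 0, 1, 1, 0, 1, 0, 3, 1, 1]
(count[i] = number of elements equal to i)
Cumulative count: [0, 0, 1, 2, 2, 3, 3, 6, 7, 8]
Sorted: [2, 3, 5, 7, 7, 7, 8, 9]


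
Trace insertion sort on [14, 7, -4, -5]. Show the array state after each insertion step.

First element 14 is already 'sorted'
Insert 7: shifted 1 elements -> [7, 14, -4, -5]
Insert -4: shifted 2 elements -> [-4, 7, 14, -5]
Insert -5: shifted 3 elements -> [-5, -4, 7, 14]


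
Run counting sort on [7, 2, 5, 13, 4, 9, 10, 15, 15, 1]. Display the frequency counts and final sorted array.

Count array: [0, 1, 1, 0, 1, 1, 0, 1, 0, 1, 1, 0, 0, 1, 0, 2]
(count[i] = number of elements equal to i)
Cumulative count: [0, 1, 2, 2, 3, 4, 4, 5, 5, 6, 7, 7, 7, 8, 8, 10]
Sorted: [1, 2, 4, 5, 7, 9, 10, 13, 15, 15]


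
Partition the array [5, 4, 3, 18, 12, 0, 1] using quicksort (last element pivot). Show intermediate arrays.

Partition 1: pivot=1 at index 1 -> [0, 1, 3, 18, 12, 5, 4]
Partition 2: pivot=4 at index 3 -> [0, 1, 3, 4, 12, 5, 18]
Partition 3: pivot=18 at index 6 -> [0, 1, 3, 4, 12, 5, 18]
Partition 4: pivot=5 at index 4 -> [0, 1, 3, 4, 5, 12, 18]


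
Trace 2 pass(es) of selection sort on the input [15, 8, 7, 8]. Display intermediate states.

Pass 1: Select minimum 7 at index 2, swap -> [7, 8, 15, 8]
Pass 2: Select minimum 8 at index 1, swap -> [7, 8, 15, 8]


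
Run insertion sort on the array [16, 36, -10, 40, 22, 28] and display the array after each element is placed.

First element 16 is already 'sorted'
Insert 36: shifted 0 elements -> [16, 36, -10, 40, 22, 28]
Insert -10: shifted 2 elements -> [-10, 16, 36, 40, 22, 28]
Insert 40: shifted 0 elements -> [-10, 16, 36, 40, 22, 28]
Insert 22: shifted 2 elements -> [-10, 16, 22, 36, 40, 28]
Insert 28: shifted 2 elements -> [-10, 16, 22, 28, 36, 40]


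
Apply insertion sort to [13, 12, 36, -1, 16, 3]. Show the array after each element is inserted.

First element 13 is already 'sorted'
Insert 12: shifted 1 elements -> [12, 13, 36, -1, 16, 3]
Insert 36: shifted 0 elements -> [12, 13, 36, -1, 16, 3]
Insert -1: shifted 3 elements -> [-1, 12, 13, 36, 16, 3]
Insert 16: shifted 1 elements -> [-1, 12, 13, 16, 36, 3]
Insert 3: shifted 4 elements -> [-1, 3, 12, 13, 16, 36]


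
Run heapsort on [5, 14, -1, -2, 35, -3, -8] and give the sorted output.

Build heap: [35, 14, -1, -2, 5, -3, -8]
Extract 35: [14, 5, -1, -2, -8, -3, 35]
Extract 14: [5, -2, -1, -3, -8, 14, 35]
Extract 5: [-1, -2, -8, -3, 5, 14, 35]
Extract -1: [-2, -3, -8, -1, 5, 14, 35]
Extract -2: [-3, -8, -2, -1, 5, 14, 35]
Extract -3: [-8, -3, -2, -1, 5, 14, 35]


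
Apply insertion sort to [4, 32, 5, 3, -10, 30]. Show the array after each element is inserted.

First element 4 is already 'sorted'
Insert 32: shifted 0 elements -> [4, 32, 5, 3, -10, 30]
Insert 5: shifted 1 elements -> [4, 5, 32, 3, -10, 30]
Insert 3: shifted 3 elements -> [3, 4, 5, 32, -10, 30]
Insert -10: shifted 4 elements -> [-10, 3, 4, 5, 32, 30]
Insert 30: shifted 1 elements -> [-10, 3, 4, 5, 30, 32]


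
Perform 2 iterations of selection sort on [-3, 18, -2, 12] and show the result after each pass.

Pass 1: Select minimum -3 at index 0, swap -> [-3, 18, -2, 12]
Pass 2: Select minimum -2 at index 2, swap -> [-3, -2, 18, 12]


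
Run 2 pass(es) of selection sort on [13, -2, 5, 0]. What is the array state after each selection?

Pass 1: Select minimum -2 at index 1, swap -> [-2, 13, 5, 0]
Pass 2: Select minimum 0 at index 3, swap -> [-2, 0, 5, 13]


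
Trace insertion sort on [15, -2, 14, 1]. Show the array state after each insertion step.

First element 15 is already 'sorted'
Insert -2: shifted 1 elements -> [-2, 15, 14, 1]
Insert 14: shifted 1 elements -> [-2, 14, 15, 1]
Insert 1: shifted 2 elements -> [-2, 1, 14, 15]


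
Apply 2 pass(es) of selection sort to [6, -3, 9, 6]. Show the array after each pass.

Pass 1: Select minimum -3 at index 1, swap -> [-3, 6, 9, 6]
Pass 2: Select minimum 6 at index 1, swap -> [-3, 6, 9, 6]


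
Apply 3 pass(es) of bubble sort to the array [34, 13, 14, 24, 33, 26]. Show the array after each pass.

After pass 1: [13, 14, 24, 33, 26, 34] (5 swaps)
After pass 2: [13, 14, 24, 26, 33, 34] (1 swaps)
After pass 3: [13, 14, 24, 26, 33, 34] (0 swaps)
Total swaps: 6


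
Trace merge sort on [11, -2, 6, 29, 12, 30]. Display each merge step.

Divide and conquer:
  Merge [-2] + [6] -> [-2, 6]
  Merge [11] + [-2, 6] -> [-2, 6, 11]
  Merge [12] + [30] -> [12, 30]
  Merge [29] + [12, 30] -> [12, 29, 30]
  Merge [-2, 6, 11] + [12, 29, 30] -> [-2, 6, 11, 12, 29, 30]


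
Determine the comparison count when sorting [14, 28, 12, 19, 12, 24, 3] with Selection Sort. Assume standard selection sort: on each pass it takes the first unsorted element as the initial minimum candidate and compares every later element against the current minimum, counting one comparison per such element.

Pass 1: scan indices 1..6 for the minimum = 6 comparison(s); min is 3, place at index 0 -> [3, 28, 12, 19, 12, 24, 14]
Pass 2: scan indices 2..6 for the minimum = 5 comparison(s); min is 12, place at index 1 -> [3, 12, 28, 19, 12, 24, 14]
Pass 3: scan indices 3..6 for the minimum = 4 comparison(s); min is 12, place at index 2 -> [3, 12, 12, 19, 28, 24, 14]
Pass 4: scan indices 4..6 for the minimum = 3 comparison(s); min is 14, place at index 3 -> [3, 12, 12, 14, 28, 24, 19]
Pass 5: scan indices 5..6 for the minimum = 2 comparison(s); min is 19, place at index 4 -> [3, 12, 12, 14, 19, 24, 28]
Pass 6: scan indices 6..6 for the minimum = 1 comparison(s); min is 24, place at index 5 -> [3, 12, 12, 14, 19, 24, 28]
Selection sort always scans the whole unsorted suffix, so the count is (n-1) + (n-2) + ... + 1 = n(n-1)/2 = 7*6/2 = 21 regardless of the input order.
Total comparisons: 6 + 5 + 4 + 3 + 2 + 1 = 21


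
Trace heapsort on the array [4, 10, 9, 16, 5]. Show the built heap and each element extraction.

Build heap: [16, 10, 9, 4, 5]
Extract 16: [10, 5, 9, 4, 16]
Extract 10: [9, 5, 4, 10, 16]
Extract 9: [5, 4, 9, 10, 16]
Extract 5: [4, 5, 9, 10, 16]


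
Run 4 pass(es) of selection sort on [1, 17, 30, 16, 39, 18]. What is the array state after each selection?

Pass 1: Select minimum 1 at index 0, swap -> [1, 17, 30, 16, 39, 18]
Pass 2: Select minimum 16 at index 3, swap -> [1, 16, 30, 17, 39, 18]
Pass 3: Select minimum 17 at index 3, swap -> [1, 16, 17, 30, 39, 18]
Pass 4: Select minimum 18 at index 5, swap -> [1, 16, 17, 18, 39, 30]


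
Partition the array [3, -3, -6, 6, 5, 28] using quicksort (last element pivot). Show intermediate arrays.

Partition 1: pivot=28 at index 5 -> [3, -3, -6, 6, 5, 28]
Partition 2: pivot=5 at index 3 -> [3, -3, -6, 5, 6, 28]
Partition 3: pivot=-6 at index 0 -> [-6, -3, 3, 5, 6, 28]
Partition 4: pivot=3 at index 2 -> [-6, -3, 3, 5, 6, 28]


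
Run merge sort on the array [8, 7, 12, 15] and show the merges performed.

Divide and conquer:
  Merge [8] + [7] -> [7, 8]
  Merge [12] + [15] -> [12, 15]
  Merge [7, 8] + [12, 15] -> [7, 8, 12, 15]


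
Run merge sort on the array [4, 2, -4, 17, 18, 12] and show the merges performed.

Divide and conquer:
  Merge [2] + [-4] -> [-4, 2]
  Merge [4] + [-4, 2] -> [-4, 2, 4]
  Merge [18] + [12] -> [12, 18]
  Merge [17] + [12, 18] -> [12, 17, 18]
  Merge [-4, 2, 4] + [12, 17, 18] -> [-4, 2, 4, 12, 17, 18]


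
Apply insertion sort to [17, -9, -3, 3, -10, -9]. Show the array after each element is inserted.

First element 17 is already 'sorted'
Insert -9: shifted 1 elements -> [-9, 17, -3, 3, -10, -9]
Insert -3: shifted 1 elements -> [-9, -3, 17, 3, -10, -9]
Insert 3: shifted 1 elements -> [-9, -3, 3, 17, -10, -9]
Insert -10: shifted 4 elements -> [-10, -9, -3, 3, 17, -9]
Insert -9: shifted 3 elements -> [-10, -9, -9, -3, 3, 17]


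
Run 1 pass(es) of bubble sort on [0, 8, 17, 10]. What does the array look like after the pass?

After pass 1: [0, 8, 10, 17] (1 swaps)
Total swaps: 1


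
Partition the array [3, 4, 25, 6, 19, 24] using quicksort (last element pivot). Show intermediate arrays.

Partition 1: pivot=24 at index 4 -> [3, 4, 6, 19, 24, 25]
Partition 2: pivot=19 at index 3 -> [3, 4, 6, 19, 24, 25]
Partition 3: pivot=6 at index 2 -> [3, 4, 6, 19, 24, 25]
Partition 4: pivot=4 at index 1 -> [3, 4, 6, 19, 24, 25]


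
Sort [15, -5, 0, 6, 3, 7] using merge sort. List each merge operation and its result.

Divide and conquer:
  Merge [-5] + [0] -> [-5, 0]
  Merge [15] + [-5, 0] -> [-5, 0, 15]
  Merge [3] + [7] -> [3, 7]
  Merge [6] + [3, 7] -> [3, 6, 7]
  Merge [-5, 0, 15] + [3, 6, 7] -> [-5, 0, 3, 6, 7, 15]


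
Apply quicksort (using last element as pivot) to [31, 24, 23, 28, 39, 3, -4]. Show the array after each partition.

Partition 1: pivot=-4 at index 0 -> [-4, 24, 23, 28, 39, 3, 31]
Partition 2: pivot=31 at index 5 -> [-4, 24, 23, 28, 3, 31, 39]
Partition 3: pivot=3 at index 1 -> [-4, 3, 23, 28, 24, 31, 39]
Partition 4: pivot=24 at index 3 -> [-4, 3, 23, 24, 28, 31, 39]


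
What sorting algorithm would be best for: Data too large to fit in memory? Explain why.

Best choice: External merge sort
Reason: Minimizes disk I/O by sequential reads/writes


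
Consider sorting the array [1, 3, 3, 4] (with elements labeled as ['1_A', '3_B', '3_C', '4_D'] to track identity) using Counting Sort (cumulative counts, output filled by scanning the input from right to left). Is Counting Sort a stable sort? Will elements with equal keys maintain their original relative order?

Trace Counting Sort on the labeled array (the key is the number; the letter only tracks identity):
  Counts for values 0..4: [0, 1, 0, 2, 1]
  Cumulative counts: [0, 1, 1, 3, 4]
  Scan right to left: place 4_D at output index 3
  Scan right to left: place 3_C at output index 2
  Scan right to left: place 3_B at output index 1
  Scan right to left: place 1_A at output index 0
  Output: [1_A, 3_B, 3_C, 4_D]
Equal keys:
  value 3: originally 3_B, 3_C; after sorting 3_B, 3_C -> order preserved
All equal keys kept their original relative order. Counting Sort is stable: scanning the input right to left with decreasing cumulative counts places later duplicates at later output positions.
Answer: Stable


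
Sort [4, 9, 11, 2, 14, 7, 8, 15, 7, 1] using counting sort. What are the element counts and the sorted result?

Count array: [0, 1, 1, 0, 1, 0, 0, 2, 1, 1, 0, 1, 0, 0, 1, 1]
(count[i] = number of elements equal to i)
Cumulative count: [0, 1, 2, 2, 3, 3, 3, 5, 6, 7, 7, 8, 8, 8, 9, 10]
Sorted: [1, 2, 4, 7, 7, 8, 9, 11, 14, 15]


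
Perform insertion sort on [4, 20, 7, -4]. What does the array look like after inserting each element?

First element 4 is already 'sorted'
Insert 20: shifted 0 elements -> [4, 20, 7, -4]
Insert 7: shifted 1 elements -> [4, 7, 20, -4]
Insert -4: shifted 3 elements -> [-4, 4, 7, 20]


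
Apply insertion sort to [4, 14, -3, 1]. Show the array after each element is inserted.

First element 4 is already 'sorted'
Insert 14: shifted 0 elements -> [4, 14, -3, 1]
Insert -3: shifted 2 elements -> [-3, 4, 14, 1]
Insert 1: shifted 2 elements -> [-3, 1, 4, 14]


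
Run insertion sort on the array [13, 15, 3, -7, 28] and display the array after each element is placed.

First element 13 is already 'sorted'
Insert 15: shifted 0 elements -> [13, 15, 3, -7, 28]
Insert 3: shifted 2 elements -> [3, 13, 15, -7, 28]
Insert -7: shifted 3 elements -> [-7, 3, 13, 15, 28]
Insert 28: shifted 0 elements -> [-7, 3, 13, 15, 28]


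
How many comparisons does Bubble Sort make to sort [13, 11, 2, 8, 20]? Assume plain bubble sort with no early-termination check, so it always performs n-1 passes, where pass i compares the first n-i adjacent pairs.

Pass 1: compare adjacent pairs (0,1)..(3,4) = 4 comparison(s), 3 swap(s) -> [11, 2, 8, 13, 20]
Pass 2: compare adjacent pairs (0,1)..(2,3) = 3 comparison(s), 2 swap(s) -> [2, 8, 11, 13, 20]
Pass 3: compare adjacent pairs (0,1)..(1,2) = 2 comparison(s), 0 swap(s) -> [2, 8, 11, 13, 20]
Pass 4: compare adjacent pairs (0,1)..(0,1) = 1 comparison(s), 0 swap(s) -> [2, 8, 11, 13, 20]
Total comparisons: 4 + 3 + 2 + 1 = 10


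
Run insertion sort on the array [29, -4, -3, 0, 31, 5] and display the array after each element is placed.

First element 29 is already 'sorted'
Insert -4: shifted 1 elements -> [-4, 29, -3, 0, 31, 5]
Insert -3: shifted 1 elements -> [-4, -3, 29, 0, 31, 5]
Insert 0: shifted 1 elements -> [-4, -3, 0, 29, 31, 5]
Insert 31: shifted 0 elements -> [-4, -3, 0, 29, 31, 5]
Insert 5: shifted 2 elements -> [-4, -3, 0, 5, 29, 31]


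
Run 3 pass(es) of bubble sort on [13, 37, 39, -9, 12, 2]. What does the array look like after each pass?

After pass 1: [13, 37, -9, 12, 2, 39] (3 swaps)
After pass 2: [13, -9, 12, 2, 37, 39] (3 swaps)
After pass 3: [-9, 12, 2, 13, 37, 39] (3 swaps)
Total swaps: 9


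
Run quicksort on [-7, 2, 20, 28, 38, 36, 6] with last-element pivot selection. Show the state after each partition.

Partition 1: pivot=6 at index 2 -> [-7, 2, 6, 28, 38, 36, 20]
Partition 2: pivot=2 at index 1 -> [-7, 2, 6, 28, 38, 36, 20]
Partition 3: pivot=20 at index 3 -> [-7, 2, 6, 20, 38, 36, 28]
Partition 4: pivot=28 at index 4 -> [-7, 2, 6, 20, 28, 36, 38]
Partition 5: pivot=38 at index 6 -> [-7, 2, 6, 20, 28, 36, 38]


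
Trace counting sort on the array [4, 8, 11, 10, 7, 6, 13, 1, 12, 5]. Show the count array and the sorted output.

Count array: [0, 1, 0, 0, 1, 1, 1, 1, 1, 0, 1, 1, 1, 1]
(count[i] = number of elements equal to i)
Cumulative count: [0, 1, 1, 1, 2, 3, 4, 5, 6, 6, 7, 8, 9, 10]
Sorted: [1, 4, 5, 6, 7, 8, 10, 11, 12, 13]


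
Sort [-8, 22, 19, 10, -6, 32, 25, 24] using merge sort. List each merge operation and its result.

Divide and conquer:
  Merge [-8] + [22] -> [-8, 22]
  Merge [19] + [10] -> [10, 19]
  Merge [-8, 22] + [10, 19] -> [-8, 10, 19, 22]
  Merge [-6] + [32] -> [-6, 32]
  Merge [25] + [24] -> [24, 25]
  Merge [-6, 32] + [24, 25] -> [-6, 24, 25, 32]
  Merge [-8, 10, 19, 22] + [-6, 24, 25, 32] -> [-8, -6, 10, 19, 22, 24, 25, 32]


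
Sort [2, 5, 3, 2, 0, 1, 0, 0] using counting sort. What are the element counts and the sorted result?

Count array: [3, 1, 2, 1, 0, 1]
(count[i] = number of elements equal to i)
Cumulative count: [3, 4, 6, 7, 7, 8]
Sorted: [0, 0, 0, 1, 2, 2, 3, 5]


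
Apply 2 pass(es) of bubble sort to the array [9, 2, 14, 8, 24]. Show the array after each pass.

After pass 1: [2, 9, 8, 14, 24] (2 swaps)
After pass 2: [2, 8, 9, 14, 24] (1 swaps)
Total swaps: 3


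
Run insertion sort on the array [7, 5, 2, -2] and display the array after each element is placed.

First element 7 is already 'sorted'
Insert 5: shifted 1 elements -> [5, 7, 2, -2]
Insert 2: shifted 2 elements -> [2, 5, 7, -2]
Insert -2: shifted 3 elements -> [-2, 2, 5, 7]


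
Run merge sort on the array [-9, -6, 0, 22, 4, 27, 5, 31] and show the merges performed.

Divide and conquer:
  Merge [-9] + [-6] -> [-9, -6]
  Merge [0] + [22] -> [0, 22]
  Merge [-9, -6] + [0, 22] -> [-9, -6, 0, 22]
  Merge [4] + [27] -> [4, 27]
  Merge [5] + [31] -> [5, 31]
  Merge [4, 27] + [5, 31] -> [4, 5, 27, 31]
  Merge [-9, -6, 0, 22] + [4, 5, 27, 31] -> [-9, -6, 0, 4, 5, 22, 27, 31]


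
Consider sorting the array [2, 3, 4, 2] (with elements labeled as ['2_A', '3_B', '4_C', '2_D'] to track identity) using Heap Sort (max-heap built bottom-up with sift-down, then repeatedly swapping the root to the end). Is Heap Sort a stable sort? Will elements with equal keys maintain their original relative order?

Trace Heap Sort on the labeled array (the key is the number; the letter only tracks identity):
  Build max-heap: [4_C, 3_B, 2_A, 2_D]
  Swap root 4_C to index 3, re-heapify first 3 -> [3_B, 2_D, 2_A, 4_C]
  Swap root 3_B to index 2, re-heapify first 2 -> [2_A, 2_D, 3_B, 4_C]
  Swap root 2_A to index 1, re-heapify first 1 -> [2_D, 2_A, 3_B, 4_C]
Final order: [2_D, 2_A, 3_B, 4_C]
Equal keys:
  value 2: originally 2_A, 2_D; after sorting 2_D, 2_A -> order changed
Equal keys were reordered, so Heap Sort is not stable: heap construction and root-to-end swaps move elements without regard to the original order of equal keys. (One such input is enough; an unstable sort may happen to preserve order on other inputs, but it gives no guarantee.)
Answer: Not stable


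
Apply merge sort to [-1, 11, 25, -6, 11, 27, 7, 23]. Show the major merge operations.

Divide and conquer:
  Merge [-1] + [11] -> [-1, 11]
  Merge [25] + [-6] -> [-6, 25]
  Merge [-1, 11] + [-6, 25] -> [-6, -1, 11, 25]
  Merge [11] + [27] -> [11, 27]
  Merge [7] + [23] -> [7, 23]
  Merge [11, 27] + [7, 23] -> [7, 11, 23, 27]
  Merge [-6, -1, 11, 25] + [7, 11, 23, 27] -> [-6, -1, 7, 11, 11, 23, 25, 27]


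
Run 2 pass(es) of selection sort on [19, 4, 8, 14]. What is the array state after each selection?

Pass 1: Select minimum 4 at index 1, swap -> [4, 19, 8, 14]
Pass 2: Select minimum 8 at index 2, swap -> [4, 8, 19, 14]


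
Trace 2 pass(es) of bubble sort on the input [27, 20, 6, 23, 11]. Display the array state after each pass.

After pass 1: [20, 6, 23, 11, 27] (4 swaps)
After pass 2: [6, 20, 11, 23, 27] (2 swaps)
Total swaps: 6


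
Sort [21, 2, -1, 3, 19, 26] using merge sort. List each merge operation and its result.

Divide and conquer:
  Merge [2] + [-1] -> [-1, 2]
  Merge [21] + [-1, 2] -> [-1, 2, 21]
  Merge [19] + [26] -> [19, 26]
  Merge [3] + [19, 26] -> [3, 19, 26]
  Merge [-1, 2, 21] + [3, 19, 26] -> [-1, 2, 3, 19, 21, 26]


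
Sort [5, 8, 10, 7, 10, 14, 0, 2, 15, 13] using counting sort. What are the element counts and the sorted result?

Count array: [1, 0, 1, 0, 0, 1, 0, 1, 1, 0, 2, 0, 0, 1, 1, 1]
(count[i] = number of elements equal to i)
Cumulative count: [1, 1, 2, 2, 2, 3, 3, 4, 5, 5, 7, 7, 7, 8, 9, 10]
Sorted: [0, 2, 5, 7, 8, 10, 10, 13, 14, 15]


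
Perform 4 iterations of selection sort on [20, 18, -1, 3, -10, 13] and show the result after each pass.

Pass 1: Select minimum -10 at index 4, swap -> [-10, 18, -1, 3, 20, 13]
Pass 2: Select minimum -1 at index 2, swap -> [-10, -1, 18, 3, 20, 13]
Pass 3: Select minimum 3 at index 3, swap -> [-10, -1, 3, 18, 20, 13]
Pass 4: Select minimum 13 at index 5, swap -> [-10, -1, 3, 13, 20, 18]


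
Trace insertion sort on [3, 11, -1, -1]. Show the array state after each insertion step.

First element 3 is already 'sorted'
Insert 11: shifted 0 elements -> [3, 11, -1, -1]
Insert -1: shifted 2 elements -> [-1, 3, 11, -1]
Insert -1: shifted 2 elements -> [-1, -1, 3, 11]


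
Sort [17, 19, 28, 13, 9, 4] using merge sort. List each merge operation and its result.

Divide and conquer:
  Merge [19] + [28] -> [19, 28]
  Merge [17] + [19, 28] -> [17, 19, 28]
  Merge [9] + [4] -> [4, 9]
  Merge [13] + [4, 9] -> [4, 9, 13]
  Merge [17, 19, 28] + [4, 9, 13] -> [4, 9, 13, 17, 19, 28]


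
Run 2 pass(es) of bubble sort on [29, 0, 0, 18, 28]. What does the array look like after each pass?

After pass 1: [0, 0, 18, 28, 29] (4 swaps)
After pass 2: [0, 0, 18, 28, 29] (0 swaps)
Total swaps: 4


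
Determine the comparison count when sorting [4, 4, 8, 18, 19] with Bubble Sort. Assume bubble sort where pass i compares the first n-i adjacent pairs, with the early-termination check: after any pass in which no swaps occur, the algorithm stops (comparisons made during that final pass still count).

Pass 1: compare adjacent pairs (0,1)..(3,4) = 4 comparison(s), 0 swap(s) -> [4, 4, 8, 18, 19]
No swaps in this pass, so bubble sort stops here.
Total comparisons: 4 = 4


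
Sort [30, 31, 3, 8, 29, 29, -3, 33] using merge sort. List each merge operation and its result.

Divide and conquer:
  Merge [30] + [31] -> [30, 31]
  Merge [3] + [8] -> [3, 8]
  Merge [30, 31] + [3, 8] -> [3, 8, 30, 31]
  Merge [29] + [29] -> [29, 29]
  Merge [-3] + [33] -> [-3, 33]
  Merge [29, 29] + [-3, 33] -> [-3, 29, 29, 33]
  Merge [3, 8, 30, 31] + [-3, 29, 29, 33] -> [-3, 3, 8, 29, 29, 30, 31, 33]


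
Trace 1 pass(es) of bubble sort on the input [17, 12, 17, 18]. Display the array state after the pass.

After pass 1: [12, 17, 17, 18] (1 swaps)
Total swaps: 1


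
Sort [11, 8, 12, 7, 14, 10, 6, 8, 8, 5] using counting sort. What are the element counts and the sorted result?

Count array: [0, 0, 0, 0, 0, 1, 1, 1, 3, 0, 1, 1, 1, 0, 1]
(count[i] = number of elements equal to i)
Cumulative count: [0, 0, 0, 0, 0, 1, 2, 3, 6, 6, 7, 8, 9, 9, 10]
Sorted: [5, 6, 7, 8, 8, 8, 10, 11, 12, 14]


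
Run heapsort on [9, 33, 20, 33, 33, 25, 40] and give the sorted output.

Build heap: [40, 33, 25, 33, 33, 9, 20]
Extract 40: [33, 33, 25, 20, 33, 9, 40]
Extract 33: [33, 33, 25, 20, 9, 33, 40]
Extract 33: [33, 20, 25, 9, 33, 33, 40]
Extract 33: [25, 20, 9, 33, 33, 33, 40]
Extract 25: [20, 9, 25, 33, 33, 33, 40]
Extract 20: [9, 20, 25, 33, 33, 33, 40]


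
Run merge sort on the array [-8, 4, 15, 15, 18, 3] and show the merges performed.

Divide and conquer:
  Merge [4] + [15] -> [4, 15]
  Merge [-8] + [4, 15] -> [-8, 4, 15]
  Merge [18] + [3] -> [3, 18]
  Merge [15] + [3, 18] -> [3, 15, 18]
  Merge [-8, 4, 15] + [3, 15, 18] -> [-8, 3, 4, 15, 15, 18]


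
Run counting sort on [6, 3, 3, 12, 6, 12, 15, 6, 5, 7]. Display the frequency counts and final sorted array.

Count array: [0, 0, 0, 2, 0, 1, 3, 1, 0, 0, 0, 0, 2, 0, 0, 1]
(count[i] = number of elements equal to i)
Cumulative count: [0, 0, 0, 2, 2, 3, 6, 7, 7, 7, 7, 7, 9, 9, 9, 10]
Sorted: [3, 3, 5, 6, 6, 6, 7, 12, 12, 15]


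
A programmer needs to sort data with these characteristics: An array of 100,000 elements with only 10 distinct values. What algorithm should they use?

Best choice: 3-way quicksort or Counting sort
Reason: 3-way (Dutch national flag) partitioning groups every copy of the pivot together, so with only d=10 distinct keys quicksort finishes in O(n log d) expected time, which is effectively linear; counting sort runs in O(n + k) where k is the size of the key range (not the number of distinct values), so it is linear when the 10 values are integers drawn from a small known range


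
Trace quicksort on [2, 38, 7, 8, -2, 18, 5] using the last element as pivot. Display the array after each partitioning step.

Partition 1: pivot=5 at index 2 -> [2, -2, 5, 8, 38, 18, 7]
Partition 2: pivot=-2 at index 0 -> [-2, 2, 5, 8, 38, 18, 7]
Partition 3: pivot=7 at index 3 -> [-2, 2, 5, 7, 38, 18, 8]
Partition 4: pivot=8 at index 4 -> [-2, 2, 5, 7, 8, 18, 38]
Partition 5: pivot=38 at index 6 -> [-2, 2, 5, 7, 8, 18, 38]


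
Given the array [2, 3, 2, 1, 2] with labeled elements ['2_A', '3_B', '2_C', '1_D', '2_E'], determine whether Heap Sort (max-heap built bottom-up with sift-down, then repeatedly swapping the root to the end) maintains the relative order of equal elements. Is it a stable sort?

Trace Heap Sort on the labeled array (the key is the number; the letter only tracks identity):
  Build max-heap: [3_B, 2_A, 2_C, 1_D, 2_E]
  Swap root 3_B to index 4, re-heapify first 4 -> [2_E, 2_A, 2_C, 1_D, 3_B]
  Swap root 2_E to index 3, re-heapify first 3 -> [2_A, 1_D, 2_C, 2_E, 3_B]
  Swap root 2_A to index 2, re-heapify first 2 -> [2_C, 1_D, 2_A, 2_E, 3_B]
  Swap root 2_C to index 1, re-heapify first 1 -> [1_D, 2_C, 2_A, 2_E, 3_B]
Final order: [1_D, 2_C, 2_A, 2_E, 3_B]
Equal keys:
  value 2: originally 2_A, 2_C, 2_E; after sorting 2_C, 2_A, 2_E -> order changed
Equal keys were reordered, so Heap Sort is not stable: heap construction and root-to-end swaps move elements without regard to the original order of equal keys. (One such input is enough; an unstable sort may happen to preserve order on other inputs, but it gives no guarantee.)
Answer: Not stable


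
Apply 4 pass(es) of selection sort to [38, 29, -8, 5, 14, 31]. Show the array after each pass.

Pass 1: Select minimum -8 at index 2, swap -> [-8, 29, 38, 5, 14, 31]
Pass 2: Select minimum 5 at index 3, swap -> [-8, 5, 38, 29, 14, 31]
Pass 3: Select minimum 14 at index 4, swap -> [-8, 5, 14, 29, 38, 31]
Pass 4: Select minimum 29 at index 3, swap -> [-8, 5, 14, 29, 38, 31]


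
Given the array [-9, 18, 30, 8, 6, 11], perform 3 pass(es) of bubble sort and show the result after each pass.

After pass 1: [-9, 18, 8, 6, 11, 30] (3 swaps)
After pass 2: [-9, 8, 6, 11, 18, 30] (3 swaps)
After pass 3: [-9, 6, 8, 11, 18, 30] (1 swaps)
Total swaps: 7


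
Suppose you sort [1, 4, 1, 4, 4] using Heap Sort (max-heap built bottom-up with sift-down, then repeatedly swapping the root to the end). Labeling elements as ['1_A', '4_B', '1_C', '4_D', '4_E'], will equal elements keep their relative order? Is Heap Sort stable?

Trace Heap Sort on the labeled array (the key is the number; the letter only tracks identity):
  Build max-heap: [4_B, 4_D, 1_C, 1_A, 4_E]
  Swap root 4_B to index 4, re-heapify first 4 -> [4_E, 4_D, 1_C, 1_A, 4_B]
  Swap root 4_E to index 3, re-heapify first 3 -> [4_D, 1_A, 1_C, 4_E, 4_B]
  Swap root 4_D to index 2, re-heapify first 2 -> [1_C, 1_A, 4_D, 4_E, 4_B]
  Swap root 1_C to index 1, re-heapify first 1 -> [1_A, 1_C, 4_D, 4_E, 4_B]
Final order: [1_A, 1_C, 4_D, 4_E, 4_B]
Equal keys:
  value 1: originally 1_A, 1_C; after sorting 1_A, 1_C -> order preserved
  value 4: originally 4_B, 4_D, 4_E; after sorting 4_D, 4_E, 4_B -> order changed
Equal keys were reordered, so Heap Sort is not stable: heap construction and root-to-end swaps move elements without regard to the original order of equal keys. (One such input is enough; an unstable sort may happen to preserve order on other inputs, but it gives no guarantee.)
Answer: Not stable


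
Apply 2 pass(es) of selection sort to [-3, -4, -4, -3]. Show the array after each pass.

Pass 1: Select minimum -4 at index 1, swap -> [-4, -3, -4, -3]
Pass 2: Select minimum -4 at index 2, swap -> [-4, -4, -3, -3]


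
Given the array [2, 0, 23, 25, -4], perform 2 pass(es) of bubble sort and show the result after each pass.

After pass 1: [0, 2, 23, -4, 25] (2 swaps)
After pass 2: [0, 2, -4, 23, 25] (1 swaps)
Total swaps: 3


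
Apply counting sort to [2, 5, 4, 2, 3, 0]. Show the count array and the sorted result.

Count array: [1, 0, 2, 1, 1, 1]
(count[i] = number of elements equal to i)
Cumulative count: [1, 1, 3, 4, 5, 6]
Sorted: [0, 2, 2, 3, 4, 5]


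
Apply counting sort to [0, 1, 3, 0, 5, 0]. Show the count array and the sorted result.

Count array: [3, 1, 0, 1, 0, 1]
(count[i] = number of elements equal to i)
Cumulative count: [3, 4, 4, 5, 5, 6]
Sorted: [0, 0, 0, 1, 3, 5]


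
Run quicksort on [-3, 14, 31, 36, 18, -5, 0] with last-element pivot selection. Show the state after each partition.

Partition 1: pivot=0 at index 2 -> [-3, -5, 0, 36, 18, 14, 31]
Partition 2: pivot=-5 at index 0 -> [-5, -3, 0, 36, 18, 14, 31]
Partition 3: pivot=31 at index 5 -> [-5, -3, 0, 18, 14, 31, 36]
Partition 4: pivot=14 at index 3 -> [-5, -3, 0, 14, 18, 31, 36]


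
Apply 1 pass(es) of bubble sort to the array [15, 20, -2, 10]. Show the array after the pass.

After pass 1: [15, -2, 10, 20] (2 swaps)
Total swaps: 2


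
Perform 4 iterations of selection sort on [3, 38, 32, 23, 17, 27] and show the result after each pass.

Pass 1: Select minimum 3 at index 0, swap -> [3, 38, 32, 23, 17, 27]
Pass 2: Select minimum 17 at index 4, swap -> [3, 17, 32, 23, 38, 27]
Pass 3: Select minimum 23 at index 3, swap -> [3, 17, 23, 32, 38, 27]
Pass 4: Select minimum 27 at index 5, swap -> [3, 17, 23, 27, 38, 32]


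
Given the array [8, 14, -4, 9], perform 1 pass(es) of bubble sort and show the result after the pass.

After pass 1: [8, -4, 9, 14] (2 swaps)
Total swaps: 2


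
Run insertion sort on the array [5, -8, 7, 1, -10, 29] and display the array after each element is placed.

First element 5 is already 'sorted'
Insert -8: shifted 1 elements -> [-8, 5, 7, 1, -10, 29]
Insert 7: shifted 0 elements -> [-8, 5, 7, 1, -10, 29]
Insert 1: shifted 2 elements -> [-8, 1, 5, 7, -10, 29]
Insert -10: shifted 4 elements -> [-10, -8, 1, 5, 7, 29]
Insert 29: shifted 0 elements -> [-10, -8, 1, 5, 7, 29]


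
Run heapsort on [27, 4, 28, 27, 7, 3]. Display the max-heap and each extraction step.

Build heap: [28, 27, 27, 4, 7, 3]
Extract 28: [27, 7, 27, 4, 3, 28]
Extract 27: [27, 7, 3, 4, 27, 28]
Extract 27: [7, 4, 3, 27, 27, 28]
Extract 7: [4, 3, 7, 27, 27, 28]
Extract 4: [3, 4, 7, 27, 27, 28]


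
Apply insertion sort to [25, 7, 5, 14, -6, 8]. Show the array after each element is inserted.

First element 25 is already 'sorted'
Insert 7: shifted 1 elements -> [7, 25, 5, 14, -6, 8]
Insert 5: shifted 2 elements -> [5, 7, 25, 14, -6, 8]
Insert 14: shifted 1 elements -> [5, 7, 14, 25, -6, 8]
Insert -6: shifted 4 elements -> [-6, 5, 7, 14, 25, 8]
Insert 8: shifted 2 elements -> [-6, 5, 7, 8, 14, 25]


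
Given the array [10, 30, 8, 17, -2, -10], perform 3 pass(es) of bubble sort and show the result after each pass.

After pass 1: [10, 8, 17, -2, -10, 30] (4 swaps)
After pass 2: [8, 10, -2, -10, 17, 30] (3 swaps)
After pass 3: [8, -2, -10, 10, 17, 30] (2 swaps)
Total swaps: 9


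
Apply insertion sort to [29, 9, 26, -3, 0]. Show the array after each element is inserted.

First element 29 is already 'sorted'
Insert 9: shifted 1 elements -> [9, 29, 26, -3, 0]
Insert 26: shifted 1 elements -> [9, 26, 29, -3, 0]
Insert -3: shifted 3 elements -> [-3, 9, 26, 29, 0]
Insert 0: shifted 3 elements -> [-3, 0, 9, 26, 29]


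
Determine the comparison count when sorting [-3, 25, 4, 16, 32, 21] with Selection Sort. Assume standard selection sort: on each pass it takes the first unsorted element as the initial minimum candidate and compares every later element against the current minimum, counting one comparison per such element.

Pass 1: scan indices 1..5 for the minimum = 5 comparison(s); min is -3, place at index 0 -> [-3, 25, 4, 16, 32, 21]
Pass 2: scan indices 2..5 for the minimum = 4 comparison(s); min is 4, place at index 1 -> [-3, 4, 25, 16, 32, 21]
Pass 3: scan indices 3..5 for the minimum = 3 comparison(s); min is 16, place at index 2 -> [-3, 4, 16, 25, 32, 21]
Pass 4: scan indices 4..5 for the minimum = 2 comparison(s); min is 21, place at index 3 -> [-3, 4, 16, 21, 32, 25]
Pass 5: scan indices 5..5 for the minimum = 1 comparison(s); min is 25, place at index 4 -> [-3, 4, 16, 21, 25, 32]
Selection sort always scans the whole unsorted suffix, so the count is (n-1) + (n-2) + ... + 1 = n(n-1)/2 = 6*5/2 = 15 regardless of the input order.
Total comparisons: 5 + 4 + 3 + 2 + 1 = 15


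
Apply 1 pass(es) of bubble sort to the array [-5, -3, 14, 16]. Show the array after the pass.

After pass 1: [-5, -3, 14, 16] (0 swaps)
Total swaps: 0


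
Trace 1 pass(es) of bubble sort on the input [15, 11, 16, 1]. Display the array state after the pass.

After pass 1: [11, 15, 1, 16] (2 swaps)
Total swaps: 2


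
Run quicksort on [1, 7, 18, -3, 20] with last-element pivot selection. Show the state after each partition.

Partition 1: pivot=20 at index 4 -> [1, 7, 18, -3, 20]
Partition 2: pivot=-3 at index 0 -> [-3, 7, 18, 1, 20]
Partition 3: pivot=1 at index 1 -> [-3, 1, 18, 7, 20]
Partition 4: pivot=7 at index 2 -> [-3, 1, 7, 18, 20]


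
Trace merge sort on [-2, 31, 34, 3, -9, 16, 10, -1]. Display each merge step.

Divide and conquer:
  Merge [-2] + [31] -> [-2, 31]
  Merge [34] + [3] -> [3, 34]
  Merge [-2, 31] + [3, 34] -> [-2, 3, 31, 34]
  Merge [-9] + [16] -> [-9, 16]
  Merge [10] + [-1] -> [-1, 10]
  Merge [-9, 16] + [-1, 10] -> [-9, -1, 10, 16]
  Merge [-2, 3, 31, 34] + [-9, -1, 10, 16] -> [-9, -2, -1, 3, 10, 16, 31, 34]


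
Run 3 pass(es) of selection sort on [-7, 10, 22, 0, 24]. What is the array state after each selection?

Pass 1: Select minimum -7 at index 0, swap -> [-7, 10, 22, 0, 24]
Pass 2: Select minimum 0 at index 3, swap -> [-7, 0, 22, 10, 24]
Pass 3: Select minimum 10 at index 3, swap -> [-7, 0, 10, 22, 24]


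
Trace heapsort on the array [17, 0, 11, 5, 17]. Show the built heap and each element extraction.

Build heap: [17, 17, 11, 5, 0]
Extract 17: [17, 5, 11, 0, 17]
Extract 17: [11, 5, 0, 17, 17]
Extract 11: [5, 0, 11, 17, 17]
Extract 5: [0, 5, 11, 17, 17]
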